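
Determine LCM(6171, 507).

6171 = 3 · 11² · 17; 507 = 3 · 13²
max exponents: 3 · 11² · 13² · 17 = 1042899

1042899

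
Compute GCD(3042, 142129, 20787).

169

gcd(3042, 142129): 142129 = 46·3042 + 2197; 3042 = 1·2197 + 845; 2197 = 2·845 + 507; 845 = 1·507 + 338; 507 = 1·338 + 169; 338 = 2·169 + 0 → 169
gcd(169, 20787): 20787 = 123·169 + 0 → 169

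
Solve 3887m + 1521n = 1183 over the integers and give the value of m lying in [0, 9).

gcd(3887, 1521) = 169 (Euclid: 3887 = 2·1521 + 845; 1521 = 1·845 + 676; 845 = 1·676 + 169; 676 = 4·169 + 0), and 169 | 1183.
Extended Euclid: 3887·(2) + 1521·(-5) = 169. Scale by 7: m₀ = 14.
General solution m = m₀ + 9t; reducing mod 9 gives m = 5 (and n = -12).

5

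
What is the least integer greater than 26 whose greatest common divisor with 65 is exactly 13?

39

gcd(a, 65) = 13 forces 13 | a; write a = 13s. Then gcd(13s, 13·5) = 13·gcd(s, 5), so need gcd(s, 5) = 1.
13s > 26 gives s ≥ 3. The least s ≥ 3 coprime to 5 is 3, so a = 13·3 = 39.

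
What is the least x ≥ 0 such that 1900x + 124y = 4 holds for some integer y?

28

Euclid: 1900 = 15·124 + 40; 124 = 3·40 + 4; 40 = 10·4 + 0 → gcd = 4; 4 = 4·1.
Back-substitution yields 1900·(-3) + 124·(46) = 4, so one solution is x = -3·1 = -3, y = 46·1 = 46.
Solutions in x differ by 124/4 = 31; the one in [0, 31) is -3 mod 31 = 28.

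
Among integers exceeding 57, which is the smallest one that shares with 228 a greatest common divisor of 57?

228 = 57·4. Any x with gcd(x, 228) = 57 is a multiple of 57, say 57s, with s coprime to 4.
Need s > 57/57, so s ≥ 2. First s ≥ 2 with gcd(s, 4) = 1 is s = 3. Thus x = 57·3 = 171.

171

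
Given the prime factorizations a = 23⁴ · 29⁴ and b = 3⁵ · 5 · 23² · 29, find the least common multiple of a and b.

max exponent per prime: 3⁵ · 5 · 23⁴ · 29⁴ = 240480360120015

240480360120015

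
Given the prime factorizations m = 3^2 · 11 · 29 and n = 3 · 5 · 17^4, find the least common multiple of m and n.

max exponent per prime: 3^2 · 5 · 11 · 17^4 · 29 = 1198943955

1198943955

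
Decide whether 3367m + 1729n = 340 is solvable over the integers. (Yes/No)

gcd(3367, 1729): 3367 = 1·1729 + 1638; 1729 = 1·1638 + 91; 1638 = 18·91 + 0 → 91
91 does not divide 340, so a solution does not exist.

No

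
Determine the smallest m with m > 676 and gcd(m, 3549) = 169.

3549 = 169·21. Any m with gcd(m, 3549) = 169 is a multiple of 169, say 169s, with s coprime to 21.
Need s > 676/169, so s ≥ 5. First s ≥ 5 with gcd(s, 21) = 1 is s = 5. Thus m = 169·5 = 845.

845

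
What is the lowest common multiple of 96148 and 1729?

12787684

96148 = 2² · 13 · 43²; 1729 = 7 · 13 · 19
max exponents: 2² · 7 · 13 · 19 · 43² = 12787684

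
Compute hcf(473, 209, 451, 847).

11

gcd(473, 209): 473 = 2·209 + 55; 209 = 3·55 + 44; 55 = 1·44 + 11; 44 = 4·11 + 0 → 11
gcd(11, 451): 451 = 41·11 + 0 → 11
gcd(11, 847): 847 = 77·11 + 0 → 11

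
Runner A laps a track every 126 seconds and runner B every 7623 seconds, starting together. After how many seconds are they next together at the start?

gcd first: 7623 = 60·126 + 63; 126 = 2·63 + 0 → gcd = 63
lcm = 126·7623/gcd = 960498/63 = 15246

15246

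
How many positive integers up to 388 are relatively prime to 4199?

Prime factors of 4199: 13, 17, 19. Count integers ≤ 388 divisible by none of them.
By inclusion–exclusion: 388 − ⌊388/13⌋ − ⌊388/17⌋ − ⌊388/19⌋ + ⌊388/221⌋ + ⌊388/247⌋ + ⌊388/323⌋ − ⌊388/4199⌋ = 320.

320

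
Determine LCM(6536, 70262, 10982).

lcm(6536, 70262) = 6536·70262/gcd = 459232432/1634 = 281048
lcm(281048, 10982) = 281048·10982/gcd = 3086469136/38 = 81222872

81222872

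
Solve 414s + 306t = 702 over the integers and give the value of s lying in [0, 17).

15

Reduce mod 306: 414s ≡ 702 (mod 306). With g = gcd(414, 306) = 18 dividing 702, divide through: 23s ≡ 39 (mod 17).
Since gcd(23, 17) = 1, s ≡ 39·(23)⁻¹ ≡ 15 (mod 17). Smallest non-negative: 15.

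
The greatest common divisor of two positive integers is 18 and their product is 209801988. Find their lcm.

11655666

gcd·lcm = product, so lcm = 209801988/18 = 11655666.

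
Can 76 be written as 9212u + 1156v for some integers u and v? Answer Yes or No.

By Bézout, 9212u + 1156v = 76 has integer solutions iff gcd(9212, 1156) | 76.
Euclid: 9212 = 7·1156 + 1120; 1156 = 1·1120 + 36; 1120 = 31·36 + 4; 36 = 9·4 + 0. gcd = 4; 76 mod 4 = 0. Yes.

Yes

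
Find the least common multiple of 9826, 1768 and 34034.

lcm(9826, 1768) = 9826·1768/gcd = 17372368/34 = 510952
lcm(510952, 34034) = 510952·34034/gcd = 17389740368/442 = 39343304

39343304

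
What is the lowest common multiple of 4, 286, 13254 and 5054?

9578957388

4 = 2²; 286 = 2 · 11 · 13; 13254 = 2 · 3 · 47²; 5054 = 2 · 7 · 19²
lcm takes max exponent of each prime: 2² · 3 · 7 · 11 · 13 · 19² · 47² = 9578957388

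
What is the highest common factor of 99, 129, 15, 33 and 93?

99 = 3² · 11; 129 = 3 · 43; 15 = 3 · 5; 33 = 3 · 11; 93 = 3 · 31
gcd takes min exponent of each prime: 3 = 3

3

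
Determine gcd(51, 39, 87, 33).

3

gcd(51, 39): 51 = 1·39 + 12; 39 = 3·12 + 3; 12 = 4·3 + 0 → 3
gcd(3, 87): 87 = 29·3 + 0 → 3
gcd(3, 33): 33 = 11·3 + 0 → 3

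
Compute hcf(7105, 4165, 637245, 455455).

245

7105 = 5 · 7² · 29; 4165 = 5 · 7² · 17; 637245 = 3² · 5 · 7² · 17²; 455455 = 5 · 7² · 11 · 13²
gcd takes min exponent of each prime: 5 · 7² = 245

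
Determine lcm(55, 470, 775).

801350

55 = 5 · 11; 470 = 2 · 5 · 47; 775 = 5² · 31
lcm takes max exponent of each prime: 2 · 5² · 11 · 31 · 47 = 801350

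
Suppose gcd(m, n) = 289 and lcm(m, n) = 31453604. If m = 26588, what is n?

m·n = gcd·lcm = 289·31453604 = 9090091556, so n = 9090091556/26588 = 341887.

341887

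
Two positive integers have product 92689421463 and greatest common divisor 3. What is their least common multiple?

For any two positive integers, gcd × lcm equals their product. Hence lcm = 92689421463 / 3 = 30896473821.

30896473821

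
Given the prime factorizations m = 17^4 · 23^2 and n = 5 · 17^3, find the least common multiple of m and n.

max exponent per prime: 5 · 17^4 · 23^2 = 220913045

220913045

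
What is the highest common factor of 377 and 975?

13

377 = 13 · 29
975 = 3 · 5² · 13
Common: 13 = 13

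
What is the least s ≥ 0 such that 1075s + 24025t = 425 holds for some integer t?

872

Euclid: 24025 = 22·1075 + 375; 1075 = 2·375 + 325; 375 = 1·325 + 50; 325 = 6·50 + 25; 50 = 2·25 + 0 → gcd = 25; 425 = 25·17.
Back-substitution yields 1075·(447) + 24025·(-20) = 25, so one solution is s = 447·17 = 7599, t = -20·17 = -340.
Solutions in s differ by 24025/25 = 961; the one in [0, 961) is 7599 mod 961 = 872.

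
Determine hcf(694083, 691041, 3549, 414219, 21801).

gcd(694083, 691041): 694083 = 1·691041 + 3042; 691041 = 227·3042 + 507; 3042 = 6·507 + 0 → 507
gcd(507, 3549): 3549 = 7·507 + 0 → 507
gcd(507, 414219): 414219 = 817·507 + 0 → 507
gcd(507, 21801): 21801 = 43·507 + 0 → 507

507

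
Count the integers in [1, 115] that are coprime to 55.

Prime factors of 55: 5, 11. Count integers ≤ 115 divisible by none of them.
By inclusion–exclusion: 115 − ⌊115/5⌋ − ⌊115/11⌋ + ⌊115/55⌋ = 84.

84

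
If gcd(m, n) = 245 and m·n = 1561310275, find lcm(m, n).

Since gcd(m,n)·lcm(m,n) = mn, lcm = 1561310275/245 = 6372695.

6372695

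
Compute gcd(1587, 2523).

Euclid: 2523 = 1·1587 + 936; 1587 = 1·936 + 651; 936 = 1·651 + 285; 651 = 2·285 + 81; 285 = 3·81 + 42; 81 = 1·42 + 39; 42 = 1·39 + 3; 39 = 13·3 + 0. Last nonzero remainder: 3.

3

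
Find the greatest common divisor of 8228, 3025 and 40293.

gcd(8228, 3025): 8228 = 2·3025 + 2178; 3025 = 1·2178 + 847; 2178 = 2·847 + 484; 847 = 1·484 + 363; 484 = 1·363 + 121; 363 = 3·121 + 0 → 121
gcd(121, 40293): 40293 = 333·121 + 0 → 121

121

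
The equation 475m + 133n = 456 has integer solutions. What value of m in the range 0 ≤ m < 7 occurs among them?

6

gcd(475, 133) = 19 (Euclid: 475 = 3·133 + 76; 133 = 1·76 + 57; 76 = 1·57 + 19; 57 = 3·19 + 0), and 19 | 456.
Extended Euclid: 475·(2) + 133·(-7) = 19. Scale by 24: m₀ = 48.
General solution m = m₀ + 7t; reducing mod 7 gives m = 6 (and n = -18).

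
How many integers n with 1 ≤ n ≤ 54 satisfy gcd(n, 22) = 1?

Prime factors of 22: 2, 11. Count integers ≤ 54 divisible by none of them.
By inclusion–exclusion: 54 − ⌊54/2⌋ − ⌊54/11⌋ + ⌊54/22⌋ = 25.

25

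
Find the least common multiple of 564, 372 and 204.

lcm(564, 372) = 564·372/gcd = 209808/12 = 17484
lcm(17484, 204) = 17484·204/gcd = 3566736/12 = 297228

297228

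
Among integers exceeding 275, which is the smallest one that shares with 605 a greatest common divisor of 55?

605 = 55·11. Any m with gcd(m, 605) = 55 is a multiple of 55, say 55s, with s coprime to 11.
Need s > 275/55, so s ≥ 6. First s ≥ 6 with gcd(s, 11) = 1 is s = 6. Thus m = 55·6 = 330.

330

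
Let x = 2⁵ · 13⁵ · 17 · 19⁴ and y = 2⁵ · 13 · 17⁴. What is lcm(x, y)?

max exponent per prime: 2⁵ · 13⁵ · 17⁴ · 19⁴ = 129323315190451616

129323315190451616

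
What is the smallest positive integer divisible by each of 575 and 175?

575 = 5² · 23; 175 = 5² · 7
max exponents: 5² · 7 · 23 = 4025

4025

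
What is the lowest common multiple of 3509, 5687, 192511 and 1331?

2886317423

lcm(3509, 5687) = 3509·5687/gcd = 19955683/121 = 164923
lcm(164923, 192511) = 164923·192511/gcd = 31749491653/121 = 262392493
lcm(262392493, 1331) = 262392493·1331/gcd = 349244408183/121 = 2886317423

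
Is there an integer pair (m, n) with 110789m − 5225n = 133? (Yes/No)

gcd(110789, 5225): 110789 = 21·5225 + 1064; 5225 = 4·1064 + 969; 1064 = 1·969 + 95; 969 = 10·95 + 19; 95 = 5·19 + 0 → 19
19 divides 133, so a solution exists.

Yes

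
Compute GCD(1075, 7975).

25

Euclid: 7975 = 7·1075 + 450; 1075 = 2·450 + 175; 450 = 2·175 + 100; 175 = 1·100 + 75; 100 = 1·75 + 25; 75 = 3·25 + 0. Last nonzero remainder: 25.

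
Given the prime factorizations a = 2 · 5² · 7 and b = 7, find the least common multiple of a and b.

max exponent per prime: 2 · 5² · 7 = 350

350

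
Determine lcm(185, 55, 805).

185 = 5 · 37; 55 = 5 · 11; 805 = 5 · 7 · 23
lcm takes max exponent of each prime: 5 · 7 · 11 · 23 · 37 = 327635

327635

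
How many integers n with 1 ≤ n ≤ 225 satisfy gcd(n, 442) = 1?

98

442 = 2·13·17. Inclusion–exclusion on these primes:
225 − ⌊225/2⌋ − ⌊225/13⌋ − ⌊225/17⌋ + ⌊225/26⌋ + ⌊225/34⌋ + ⌊225/221⌋ − ⌊225/442⌋ = 98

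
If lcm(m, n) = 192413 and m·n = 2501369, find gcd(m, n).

13

From gcd × lcm = mn: gcd = 2501369 / 192413 = 13.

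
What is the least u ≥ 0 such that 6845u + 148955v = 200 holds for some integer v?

11664

Euclid: 148955 = 21·6845 + 5210; 6845 = 1·5210 + 1635; 5210 = 3·1635 + 305; 1635 = 5·305 + 110; 305 = 2·110 + 85; 110 = 1·85 + 25; 85 = 3·25 + 10; 25 = 2·10 + 5; 10 = 2·5 + 0 → gcd = 5; 200 = 5·40.
Back-substitution yields 6845·(12208) + 148955·(-561) = 5, so one solution is u = 12208·40 = 488320, v = -561·40 = -22440.
Solutions in u differ by 148955/5 = 29791; the one in [0, 29791) is 488320 mod 29791 = 11664.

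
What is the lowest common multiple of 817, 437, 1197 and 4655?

41434155

lcm(817, 437) = 817·437/gcd = 357029/19 = 18791
lcm(18791, 1197) = 18791·1197/gcd = 22492827/19 = 1183833
lcm(1183833, 4655) = 1183833·4655/gcd = 5510742615/133 = 41434155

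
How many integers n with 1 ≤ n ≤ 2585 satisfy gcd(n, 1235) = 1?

1235 = 5·13·19. Inclusion–exclusion on these primes:
2585 − ⌊2585/5⌋ − ⌊2585/13⌋ − ⌊2585/19⌋ + ⌊2585/65⌋ + ⌊2585/95⌋ + ⌊2585/247⌋ − ⌊2585/1235⌋ = 1808

1808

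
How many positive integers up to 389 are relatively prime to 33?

Prime factors of 33: 3, 11. Count integers ≤ 389 divisible by none of them.
By inclusion–exclusion: 389 − ⌊389/3⌋ − ⌊389/11⌋ + ⌊389/33⌋ = 236.

236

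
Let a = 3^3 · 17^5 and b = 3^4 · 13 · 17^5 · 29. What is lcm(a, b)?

max exponent per prime: 3^4 · 13 · 17^5 · 29 = 43358173209

43358173209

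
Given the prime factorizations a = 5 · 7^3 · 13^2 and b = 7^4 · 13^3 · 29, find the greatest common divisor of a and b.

57967

min exponent per shared prime: 7^3 · 13^2 = 57967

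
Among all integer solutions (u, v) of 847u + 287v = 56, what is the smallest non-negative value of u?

37

gcd(847, 287) = 7 (Euclid: 847 = 2·287 + 273; 287 = 1·273 + 14; 273 = 19·14 + 7; 14 = 2·7 + 0), and 7 | 56.
Extended Euclid: 847·(20) + 287·(-59) = 7. Scale by 8: u₀ = 160.
General solution u = u₀ + 41t; reducing mod 41 gives u = 37 (and v = -109).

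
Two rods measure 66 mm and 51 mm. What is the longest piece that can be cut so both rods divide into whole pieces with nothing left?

Euclid: 66 = 1·51 + 15; 51 = 3·15 + 6; 15 = 2·6 + 3; 6 = 2·3 + 0. Last nonzero remainder: 3.

3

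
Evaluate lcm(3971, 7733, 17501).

3971 = 11 · 19²; 7733 = 11 · 19 · 37; 17501 = 11 · 37 · 43
lcm takes max exponent of each prime: 11 · 19² · 37 · 43 = 6317861

6317861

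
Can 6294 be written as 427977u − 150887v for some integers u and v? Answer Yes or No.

No

By Bézout, 427977u − 150887v = 6294 has integer solutions iff gcd(427977, 150887) | 6294.
Euclid: 427977 = 2·150887 + 126203; 150887 = 1·126203 + 24684; 126203 = 5·24684 + 2783; 24684 = 8·2783 + 2420; 2783 = 1·2420 + 363; 2420 = 6·363 + 242; 363 = 1·242 + 121; 242 = 2·121 + 0. gcd = 121; 6294 mod 121 = 2. No.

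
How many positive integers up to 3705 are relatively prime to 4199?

3050

Prime factors of 4199: 13, 17, 19. Count integers ≤ 3705 divisible by none of them.
By inclusion–exclusion: 3705 − ⌊3705/13⌋ − ⌊3705/17⌋ − ⌊3705/19⌋ + ⌊3705/221⌋ + ⌊3705/247⌋ + ⌊3705/323⌋ − ⌊3705/4199⌋ = 3050.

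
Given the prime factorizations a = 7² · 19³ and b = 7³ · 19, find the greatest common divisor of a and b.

931

min exponent per shared prime: 7² · 19 = 931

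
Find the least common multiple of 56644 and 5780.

56644 = 2² · 7² · 17²; 5780 = 2² · 5 · 17²
max exponents: 2² · 5 · 7² · 17² = 283220

283220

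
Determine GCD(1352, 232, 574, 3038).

gcd(1352, 232): 1352 = 5·232 + 192; 232 = 1·192 + 40; 192 = 4·40 + 32; 40 = 1·32 + 8; 32 = 4·8 + 0 → 8
gcd(8, 574): 574 = 71·8 + 6; 8 = 1·6 + 2; 6 = 3·2 + 0 → 2
gcd(2, 3038): 3038 = 1519·2 + 0 → 2

2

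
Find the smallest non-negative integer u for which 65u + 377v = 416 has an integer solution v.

18

gcd(65, 377) = 13 (Euclid: 377 = 5·65 + 52; 65 = 1·52 + 13; 52 = 4·13 + 0), and 13 | 416.
Extended Euclid: 65·(6) + 377·(-1) = 13. Scale by 32: u₀ = 192.
General solution u = u₀ + 29t; reducing mod 29 gives u = 18 (and v = -2).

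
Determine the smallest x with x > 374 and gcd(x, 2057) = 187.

2057 = 187·11. Any x with gcd(x, 2057) = 187 is a multiple of 187, say 187s, with s coprime to 11.
Need s > 374/187, so s ≥ 3. First s ≥ 3 with gcd(s, 11) = 1 is s = 3. Thus x = 187·3 = 561.

561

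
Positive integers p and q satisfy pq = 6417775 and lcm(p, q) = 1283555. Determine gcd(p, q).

5

From gcd × lcm = pq: gcd = 6417775 / 1283555 = 5.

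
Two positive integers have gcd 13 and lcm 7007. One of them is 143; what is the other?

Using pq = gcd(p,q)·lcm(p,q) = 13·7007 = 91091, we get q = 91091/143 = 637.

637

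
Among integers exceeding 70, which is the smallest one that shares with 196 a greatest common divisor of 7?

77

gcd(a, 196) = 7 forces 7 | a; write a = 7s. Then gcd(7s, 7·28) = 7·gcd(s, 28), so need gcd(s, 28) = 1.
7s > 70 gives s ≥ 11. The least s ≥ 11 coprime to 28 is 11, so a = 7·11 = 77.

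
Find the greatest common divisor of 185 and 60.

5

Euclid: 185 = 3·60 + 5; 60 = 12·5 + 0. Last nonzero remainder: 5.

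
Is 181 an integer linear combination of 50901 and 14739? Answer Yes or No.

By Bézout, 50901s − 14739t = 181 has integer solutions iff gcd(50901, 14739) | 181.
Euclid: 50901 = 3·14739 + 6684; 14739 = 2·6684 + 1371; 6684 = 4·1371 + 1200; 1371 = 1·1200 + 171; 1200 = 7·171 + 3; 171 = 57·3 + 0. gcd = 3; 181 mod 3 = 1. No.

No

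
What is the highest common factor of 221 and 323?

Euclid: 323 = 1·221 + 102; 221 = 2·102 + 17; 102 = 6·17 + 0. Last nonzero remainder: 17.

17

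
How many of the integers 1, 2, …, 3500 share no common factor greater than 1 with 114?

114 = 2·3·19. Inclusion–exclusion on these primes:
3500 − ⌊3500/2⌋ − ⌊3500/3⌋ − ⌊3500/19⌋ + ⌊3500/6⌋ + ⌊3500/38⌋ + ⌊3500/57⌋ − ⌊3500/114⌋ = 1106

1106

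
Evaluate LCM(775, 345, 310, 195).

1390350

775 = 5² · 31; 345 = 3 · 5 · 23; 310 = 2 · 5 · 31; 195 = 3 · 5 · 13
lcm takes max exponent of each prime: 2 · 3 · 5² · 13 · 23 · 31 = 1390350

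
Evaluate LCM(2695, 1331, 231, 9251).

822737685

lcm(2695, 1331) = 2695·1331/gcd = 3587045/11 = 326095
lcm(326095, 231) = 326095·231/gcd = 75327945/77 = 978285
lcm(978285, 9251) = 978285·9251/gcd = 9050114535/11 = 822737685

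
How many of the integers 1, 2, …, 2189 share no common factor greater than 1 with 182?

867

Prime factors of 182: 2, 7, 13. Count integers ≤ 2189 divisible by none of them.
By inclusion–exclusion: 2189 − ⌊2189/2⌋ − ⌊2189/7⌋ − ⌊2189/13⌋ + ⌊2189/14⌋ + ⌊2189/26⌋ + ⌊2189/91⌋ − ⌊2189/182⌋ = 867.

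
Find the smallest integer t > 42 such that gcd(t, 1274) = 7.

Multiples of 7 above 42: 7·7, 7·8, … . Need the cofactor coprime to 1274/7 = 182.
Checking s = 7, 8, … the first with gcd(s, 182) = 1 is s = 9, giving 63.

63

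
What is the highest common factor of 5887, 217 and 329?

7

gcd(5887, 217): 5887 = 27·217 + 28; 217 = 7·28 + 21; 28 = 1·21 + 7; 21 = 3·7 + 0 → 7
gcd(7, 329): 329 = 47·7 + 0 → 7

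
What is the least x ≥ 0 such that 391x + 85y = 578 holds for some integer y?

Euclid: 391 = 4·85 + 51; 85 = 1·51 + 34; 51 = 1·34 + 17; 34 = 2·17 + 0 → gcd = 17; 578 = 17·34.
Back-substitution yields 391·(2) + 85·(-9) = 17, so one solution is x = 2·34 = 68, y = -9·34 = -306.
Solutions in x differ by 85/17 = 5; the one in [0, 5) is 68 mod 5 = 3.

3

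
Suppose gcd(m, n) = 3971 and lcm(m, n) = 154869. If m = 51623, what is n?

m·n = gcd·lcm = 3971·154869 = 614984799, so n = 614984799/51623 = 11913.

11913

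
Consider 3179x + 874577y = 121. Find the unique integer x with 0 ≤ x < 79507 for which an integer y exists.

Euclid: 874577 = 275·3179 + 352; 3179 = 9·352 + 11; 352 = 32·11 + 0 → gcd = 11; 121 = 11·11.
Back-substitution yields 3179·(2476) + 874577·(-9) = 11, so one solution is x = 2476·11 = 27236, y = -9·11 = -99.
Solutions in x differ by 874577/11 = 79507; the one in [0, 79507) is 27236 mod 79507 = 27236.

27236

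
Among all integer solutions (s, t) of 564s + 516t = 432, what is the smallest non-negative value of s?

Reduce mod 516: 564s ≡ 432 (mod 516). With g = gcd(564, 516) = 12 dividing 432, divide through: 47s ≡ 36 (mod 43).
Since gcd(47, 43) = 1, s ≡ 36·(47)⁻¹ ≡ 9 (mod 43). Smallest non-negative: 9.

9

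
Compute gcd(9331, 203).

7

Euclid: 9331 = 45·203 + 196; 203 = 1·196 + 7; 196 = 28·7 + 0. Last nonzero remainder: 7.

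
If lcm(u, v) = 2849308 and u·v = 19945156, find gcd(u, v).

gcd·lcm = product, so gcd = 19945156/2849308 = 7.

7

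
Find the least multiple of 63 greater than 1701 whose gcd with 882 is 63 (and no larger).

Multiples of 63 above 1701: 63·28, 63·29, … . Need the cofactor coprime to 882/63 = 14.
Checking s = 28, 29, … the first with gcd(s, 14) = 1 is s = 29, giving 1827.

1827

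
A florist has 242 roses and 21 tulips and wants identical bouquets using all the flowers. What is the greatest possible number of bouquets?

1

Euclid: 242 = 11·21 + 11; 21 = 1·11 + 10; 11 = 1·10 + 1; 10 = 10·1 + 0. Last nonzero remainder: 1.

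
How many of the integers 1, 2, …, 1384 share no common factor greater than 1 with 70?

Prime factors of 70: 2, 5, 7. Count integers ≤ 1384 divisible by none of them.
By inclusion–exclusion: 1384 − ⌊1384/2⌋ − ⌊1384/5⌋ − ⌊1384/7⌋ + ⌊1384/10⌋ + ⌊1384/14⌋ + ⌊1384/35⌋ − ⌊1384/70⌋ = 475.

475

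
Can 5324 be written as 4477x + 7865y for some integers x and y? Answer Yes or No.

By Bézout, 4477x + 7865y = 5324 has integer solutions iff gcd(4477, 7865) | 5324.
Euclid: 7865 = 1·4477 + 3388; 4477 = 1·3388 + 1089; 3388 = 3·1089 + 121; 1089 = 9·121 + 0. gcd = 121; 5324 mod 121 = 0. Yes.

Yes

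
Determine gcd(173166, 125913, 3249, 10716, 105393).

57

gcd(173166, 125913): 173166 = 1·125913 + 47253; 125913 = 2·47253 + 31407; 47253 = 1·31407 + 15846; 31407 = 1·15846 + 15561; 15846 = 1·15561 + 285; 15561 = 54·285 + 171; 285 = 1·171 + 114; 171 = 1·114 + 57; 114 = 2·57 + 0 → 57
gcd(57, 3249): 3249 = 57·57 + 0 → 57
gcd(57, 10716): 10716 = 188·57 + 0 → 57
gcd(57, 105393): 105393 = 1849·57 + 0 → 57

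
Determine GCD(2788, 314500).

68

Euclid: 314500 = 112·2788 + 2244; 2788 = 1·2244 + 544; 2244 = 4·544 + 68; 544 = 8·68 + 0. Last nonzero remainder: 68.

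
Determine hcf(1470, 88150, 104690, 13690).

10

1470 = 2 · 3 · 5 · 7²; 88150 = 2 · 5² · 41 · 43; 104690 = 2 · 5 · 19² · 29; 13690 = 2 · 5 · 37²
gcd takes min exponent of each prime: 2 · 5 = 10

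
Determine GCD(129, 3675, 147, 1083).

gcd(129, 3675): 3675 = 28·129 + 63; 129 = 2·63 + 3; 63 = 21·3 + 0 → 3
gcd(3, 147): 147 = 49·3 + 0 → 3
gcd(3, 1083): 1083 = 361·3 + 0 → 3

3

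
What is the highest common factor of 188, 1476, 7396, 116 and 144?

188 = 2² · 47; 1476 = 2² · 3² · 41; 7396 = 2² · 43²; 116 = 2² · 29; 144 = 2⁴ · 3²
gcd takes min exponent of each prime: 2² = 4

4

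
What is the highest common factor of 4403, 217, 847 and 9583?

gcd(4403, 217): 4403 = 20·217 + 63; 217 = 3·63 + 28; 63 = 2·28 + 7; 28 = 4·7 + 0 → 7
gcd(7, 847): 847 = 121·7 + 0 → 7
gcd(7, 9583): 9583 = 1369·7 + 0 → 7

7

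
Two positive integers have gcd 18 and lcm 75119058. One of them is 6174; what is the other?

219006

Using ab = gcd(a,b)·lcm(a,b) = 18·75119058 = 1352143044, we get b = 1352143044/6174 = 219006.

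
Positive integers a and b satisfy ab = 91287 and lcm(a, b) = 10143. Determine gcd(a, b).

9

From gcd × lcm = ab: gcd = 91287 / 10143 = 9.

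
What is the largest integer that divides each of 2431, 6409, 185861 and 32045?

gcd(2431, 6409): 6409 = 2·2431 + 1547; 2431 = 1·1547 + 884; 1547 = 1·884 + 663; 884 = 1·663 + 221; 663 = 3·221 + 0 → 221
gcd(221, 185861): 185861 = 841·221 + 0 → 221
gcd(221, 32045): 32045 = 145·221 + 0 → 221

221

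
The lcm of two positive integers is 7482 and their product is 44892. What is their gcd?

gcd·lcm = product, so gcd = 44892/7482 = 6.

6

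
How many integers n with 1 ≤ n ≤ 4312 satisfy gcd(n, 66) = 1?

1306

Prime factors of 66: 2, 3, 11. Count integers ≤ 4312 divisible by none of them.
By inclusion–exclusion: 4312 − ⌊4312/2⌋ − ⌊4312/3⌋ − ⌊4312/11⌋ + ⌊4312/6⌋ + ⌊4312/22⌋ + ⌊4312/33⌋ − ⌊4312/66⌋ = 1306.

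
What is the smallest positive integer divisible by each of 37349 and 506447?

1112664059

37349 = 13³ · 17; 506447 = 17 · 31³
max exponents: 13³ · 17 · 31³ = 1112664059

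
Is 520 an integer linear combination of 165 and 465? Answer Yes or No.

gcd(165, 465): 465 = 2·165 + 135; 165 = 1·135 + 30; 135 = 4·30 + 15; 30 = 2·15 + 0 → 15
15 does not divide 520, so a solution does not exist.

No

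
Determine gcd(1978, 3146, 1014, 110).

1978 = 2 · 23 · 43; 3146 = 2 · 11² · 13; 1014 = 2 · 3 · 13²; 110 = 2 · 5 · 11
gcd takes min exponent of each prime: 2 = 2

2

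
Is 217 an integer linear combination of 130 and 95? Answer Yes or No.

By Bézout, 130u + 95v = 217 has integer solutions iff gcd(130, 95) | 217.
Euclid: 130 = 1·95 + 35; 95 = 2·35 + 25; 35 = 1·25 + 10; 25 = 2·10 + 5; 10 = 2·5 + 0. gcd = 5; 217 mod 5 = 2. No.

No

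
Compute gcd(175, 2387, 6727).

7

175 = 5² · 7; 2387 = 7 · 11 · 31; 6727 = 7 · 31²
gcd takes min exponent of each prime: 7 = 7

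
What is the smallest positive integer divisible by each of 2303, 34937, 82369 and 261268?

2303 = 7² · 47; 34937 = 7² · 23 · 31; 82369 = 7² · 41²; 261268 = 2² · 7² · 31 · 43
lcm takes max exponent of each prime: 2² · 7² · 23 · 31 · 41² · 43 · 47 = 474766020148

474766020148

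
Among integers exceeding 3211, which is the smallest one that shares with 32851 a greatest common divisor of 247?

3705

32851 = 247·133. Any x with gcd(x, 32851) = 247 is a multiple of 247, say 247s, with s coprime to 133.
Need s > 3211/247, so s ≥ 14. First s ≥ 14 with gcd(s, 133) = 1 is s = 15. Thus x = 247·15 = 3705.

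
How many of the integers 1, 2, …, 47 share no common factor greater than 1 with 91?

Prime factors of 91: 7, 13. Count integers ≤ 47 divisible by none of them.
By inclusion–exclusion: 47 − ⌊47/7⌋ − ⌊47/13⌋ + ⌊47/91⌋ = 38.

38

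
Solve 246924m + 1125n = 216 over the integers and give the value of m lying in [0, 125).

109

gcd(246924, 1125) = 9 (Euclid: 246924 = 219·1125 + 549; 1125 = 2·549 + 27; 549 = 20·27 + 9; 27 = 3·9 + 0), and 9 | 216.
Extended Euclid: 246924·(41) + 1125·(-8999) = 9. Scale by 24: m₀ = 984.
General solution m = m₀ + 125t; reducing mod 125 gives m = 109 (and n = -23924).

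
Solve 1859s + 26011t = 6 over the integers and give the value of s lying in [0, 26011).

Euclid: 26011 = 13·1859 + 1844; 1859 = 1·1844 + 15; 1844 = 122·15 + 14; 15 = 1·14 + 1; 14 = 14·1 + 0 → gcd = 1; 6 = 1·6.
Back-substitution yields 1859·(1735) + 26011·(-124) = 1, so one solution is s = 1735·6 = 10410, t = -124·6 = -744.
Solutions in s differ by 26011/1 = 26011; the one in [0, 26011) is 10410 mod 26011 = 10410.

10410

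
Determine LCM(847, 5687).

gcd first: 5687 = 6·847 + 605; 847 = 1·605 + 242; 605 = 2·242 + 121; 242 = 2·121 + 0 → gcd = 121
lcm = 847·5687/gcd = 4816889/121 = 39809

39809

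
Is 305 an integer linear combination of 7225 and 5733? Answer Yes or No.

By Bézout, 7225m + 5733n = 305 has integer solutions iff gcd(7225, 5733) | 305.
Euclid: 7225 = 1·5733 + 1492; 5733 = 3·1492 + 1257; 1492 = 1·1257 + 235; 1257 = 5·235 + 82; 235 = 2·82 + 71; 82 = 1·71 + 11; 71 = 6·11 + 5; 11 = 2·5 + 1; 5 = 5·1 + 0. gcd = 1; 305 mod 1 = 0. Yes.

Yes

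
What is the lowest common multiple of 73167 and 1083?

gcd first: 73167 = 67·1083 + 606; 1083 = 1·606 + 477; 606 = 1·477 + 129; 477 = 3·129 + 90; 129 = 1·90 + 39; 90 = 2·39 + 12; 39 = 3·12 + 3; 12 = 4·3 + 0 → gcd = 3
lcm = 73167·1083/gcd = 79239861/3 = 26413287

26413287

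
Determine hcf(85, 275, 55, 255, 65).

5

gcd(85, 275): 275 = 3·85 + 20; 85 = 4·20 + 5; 20 = 4·5 + 0 → 5
gcd(5, 55): 55 = 11·5 + 0 → 5
gcd(5, 255): 255 = 51·5 + 0 → 5
gcd(5, 65): 65 = 13·5 + 0 → 5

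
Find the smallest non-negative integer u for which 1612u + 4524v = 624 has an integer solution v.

6

gcd(1612, 4524) = 52 (Euclid: 4524 = 2·1612 + 1300; 1612 = 1·1300 + 312; 1300 = 4·312 + 52; 312 = 6·52 + 0), and 52 | 624.
Extended Euclid: 1612·(-14) + 4524·(5) = 52. Scale by 12: u₀ = -168.
General solution u = u₀ + 87t; reducing mod 87 gives u = 6 (and v = -2).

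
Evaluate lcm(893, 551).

893 = 19 · 47; 551 = 19 · 29
max exponents: 19 · 29 · 47 = 25897

25897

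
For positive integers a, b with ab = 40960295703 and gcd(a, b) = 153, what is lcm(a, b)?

267714351

For any two positive integers, gcd × lcm equals their product. Hence lcm = 40960295703 / 153 = 267714351.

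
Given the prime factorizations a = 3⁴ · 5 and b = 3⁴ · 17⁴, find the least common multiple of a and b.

33826005

max exponent per prime: 3⁴ · 5 · 17⁴ = 33826005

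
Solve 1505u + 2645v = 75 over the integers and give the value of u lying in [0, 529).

gcd(1505, 2645) = 5 (Euclid: 2645 = 1·1505 + 1140; 1505 = 1·1140 + 365; 1140 = 3·365 + 45; 365 = 8·45 + 5; 45 = 9·5 + 0), and 5 | 75.
Extended Euclid: 1505·(58) + 2645·(-33) = 5. Scale by 15: u₀ = 870.
General solution u = u₀ + 529t; reducing mod 529 gives u = 341 (and v = -194).

341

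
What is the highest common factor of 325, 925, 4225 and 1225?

325 = 5² · 13; 925 = 5² · 37; 4225 = 5² · 13²; 1225 = 5² · 7²
gcd takes min exponent of each prime: 5² = 25

25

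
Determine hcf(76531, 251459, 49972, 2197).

13

gcd(76531, 251459): 251459 = 3·76531 + 21866; 76531 = 3·21866 + 10933; 21866 = 2·10933 + 0 → 10933
gcd(10933, 49972): 49972 = 4·10933 + 6240; 10933 = 1·6240 + 4693; 6240 = 1·4693 + 1547; 4693 = 3·1547 + 52; 1547 = 29·52 + 39; 52 = 1·39 + 13; 39 = 3·13 + 0 → 13
gcd(13, 2197): 2197 = 169·13 + 0 → 13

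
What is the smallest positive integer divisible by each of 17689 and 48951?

17671311

17689 = 7² · 19²; 48951 = 3³ · 7² · 37
max exponents: 3³ · 7² · 19² · 37 = 17671311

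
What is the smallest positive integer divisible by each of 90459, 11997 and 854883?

90459 = 3² · 19 · 23²; 11997 = 3² · 31 · 43; 854883 = 3² · 43 · 47²
lcm takes max exponent of each prime: 3² · 19 · 23² · 31 · 43 · 47² = 266365300023

266365300023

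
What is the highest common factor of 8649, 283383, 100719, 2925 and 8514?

9

gcd(8649, 283383): 283383 = 32·8649 + 6615; 8649 = 1·6615 + 2034; 6615 = 3·2034 + 513; 2034 = 3·513 + 495; 513 = 1·495 + 18; 495 = 27·18 + 9; 18 = 2·9 + 0 → 9
gcd(9, 100719): 100719 = 11191·9 + 0 → 9
gcd(9, 2925): 2925 = 325·9 + 0 → 9
gcd(9, 8514): 8514 = 946·9 + 0 → 9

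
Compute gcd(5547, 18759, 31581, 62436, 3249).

5547 = 3 · 43²; 18759 = 3 · 13² · 37; 31581 = 3² · 11² · 29; 62436 = 2² · 3 · 11² · 43; 3249 = 3² · 19²
gcd takes min exponent of each prime: 3 = 3

3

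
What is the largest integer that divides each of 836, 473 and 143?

11

836 = 2² · 11 · 19; 473 = 11 · 43; 143 = 11 · 13
gcd takes min exponent of each prime: 11 = 11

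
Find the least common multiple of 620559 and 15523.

26684037

gcd first: 620559 = 39·15523 + 15162; 15523 = 1·15162 + 361; 15162 = 42·361 + 0 → gcd = 361
lcm = 620559·15523/gcd = 9632937357/361 = 26684037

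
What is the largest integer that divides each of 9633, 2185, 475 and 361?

19

gcd(9633, 2185): 9633 = 4·2185 + 893; 2185 = 2·893 + 399; 893 = 2·399 + 95; 399 = 4·95 + 19; 95 = 5·19 + 0 → 19
gcd(19, 475): 475 = 25·19 + 0 → 19
gcd(19, 361): 361 = 19·19 + 0 → 19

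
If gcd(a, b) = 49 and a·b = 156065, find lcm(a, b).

3185

Since gcd(a,b)·lcm(a,b) = ab, lcm = 156065/49 = 3185.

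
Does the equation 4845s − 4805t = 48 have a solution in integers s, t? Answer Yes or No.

gcd(4845, 4805): 4845 = 1·4805 + 40; 4805 = 120·40 + 5; 40 = 8·5 + 0 → 5
5 does not divide 48, so a solution does not exist.

No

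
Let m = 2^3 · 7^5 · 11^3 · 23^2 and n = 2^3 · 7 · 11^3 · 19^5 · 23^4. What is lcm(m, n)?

124004541633073602424

max exponent per prime: 2^3 · 7^5 · 11^3 · 19^5 · 23^4 = 124004541633073602424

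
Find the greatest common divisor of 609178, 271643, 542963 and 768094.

gcd(609178, 271643): 609178 = 2·271643 + 65892; 271643 = 4·65892 + 8075; 65892 = 8·8075 + 1292; 8075 = 6·1292 + 323; 1292 = 4·323 + 0 → 323
gcd(323, 542963): 542963 = 1681·323 + 0 → 323
gcd(323, 768094): 768094 = 2378·323 + 0 → 323

323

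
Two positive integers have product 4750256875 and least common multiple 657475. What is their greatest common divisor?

7225

gcd·lcm = product, so gcd = 4750256875/657475 = 7225.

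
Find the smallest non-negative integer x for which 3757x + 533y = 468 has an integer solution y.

Euclid: 3757 = 7·533 + 26; 533 = 20·26 + 13; 26 = 2·13 + 0 → gcd = 13; 468 = 13·36.
Back-substitution yields 3757·(-20) + 533·(141) = 13, so one solution is x = -20·36 = -720, y = 141·36 = 5076.
Solutions in x differ by 533/13 = 41; the one in [0, 41) is -720 mod 41 = 18.

18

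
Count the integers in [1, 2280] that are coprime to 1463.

Prime factors of 1463: 7, 11, 19. Count integers ≤ 2280 divisible by none of them.
By inclusion–exclusion: 2280 − ⌊2280/7⌋ − ⌊2280/11⌋ − ⌊2280/19⌋ + ⌊2280/77⌋ + ⌊2280/133⌋ + ⌊2280/209⌋ − ⌊2280/1463⌋ = 1683.

1683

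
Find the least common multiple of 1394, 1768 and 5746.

lcm(1394, 1768) = 1394·1768/gcd = 2464592/34 = 72488
lcm(72488, 5746) = 72488·5746/gcd = 416516048/442 = 942344

942344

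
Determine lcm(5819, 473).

gcd first: 5819 = 12·473 + 143; 473 = 3·143 + 44; 143 = 3·44 + 11; 44 = 4·11 + 0 → gcd = 11
lcm = 5819·473/gcd = 2752387/11 = 250217

250217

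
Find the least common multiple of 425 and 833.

425 = 5² · 17; 833 = 7² · 17
max exponents: 5² · 7² · 17 = 20825

20825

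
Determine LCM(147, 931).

2793

147 = 3 · 7²; 931 = 7² · 19
max exponents: 3 · 7² · 19 = 2793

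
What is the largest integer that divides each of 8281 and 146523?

8281 = 7² · 13²
146523 = 3 · 13² · 17²
Common: 13² = 169

169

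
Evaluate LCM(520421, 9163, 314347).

42866557349

520421 = 11³ · 17 · 23; 9163 = 7² · 11 · 17; 314347 = 11 · 17 · 41²
lcm takes max exponent of each prime: 7² · 11³ · 17 · 23 · 41² = 42866557349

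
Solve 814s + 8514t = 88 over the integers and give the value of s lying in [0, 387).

157

gcd(814, 8514) = 22 (Euclid: 8514 = 10·814 + 374; 814 = 2·374 + 66; 374 = 5·66 + 44; 66 = 1·44 + 22; 44 = 2·22 + 0), and 22 | 88.
Extended Euclid: 814·(136) + 8514·(-13) = 22. Scale by 4: s₀ = 544.
General solution s = s₀ + 387k; reducing mod 387 gives s = 157 (and t = -15).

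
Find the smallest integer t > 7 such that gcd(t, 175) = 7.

14

175 = 7·25. Any t with gcd(t, 175) = 7 is a multiple of 7, say 7s, with s coprime to 25.
Need s > 7/7, so s ≥ 2. First s ≥ 2 with gcd(s, 25) = 1 is s = 2. Thus t = 7·2 = 14.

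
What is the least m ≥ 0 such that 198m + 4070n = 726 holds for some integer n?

gcd(198, 4070) = 22 (Euclid: 4070 = 20·198 + 110; 198 = 1·110 + 88; 110 = 1·88 + 22; 88 = 4·22 + 0), and 22 | 726.
Extended Euclid: 198·(-41) + 4070·(2) = 22. Scale by 33: m₀ = -1353.
General solution m = m₀ + 185t; reducing mod 185 gives m = 127 (and n = -6).

127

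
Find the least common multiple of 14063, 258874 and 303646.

14063 = 7³ · 41; 258874 = 2 · 7 · 11 · 41²; 303646 = 2 · 7 · 23² · 41
lcm takes max exponent of each prime: 2 · 7³ · 11 · 23² · 41² = 6710272954

6710272954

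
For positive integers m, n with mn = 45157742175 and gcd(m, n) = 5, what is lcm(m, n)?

9031548435

gcd·lcm = product, so lcm = 45157742175/5 = 9031548435.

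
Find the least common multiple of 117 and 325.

2925

117 = 3² · 13; 325 = 5² · 13
max exponents: 3² · 5² · 13 = 2925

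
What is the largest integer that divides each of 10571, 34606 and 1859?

11

10571 = 11 · 31²; 34606 = 2 · 11³ · 13; 1859 = 11 · 13²
gcd takes min exponent of each prime: 11 = 11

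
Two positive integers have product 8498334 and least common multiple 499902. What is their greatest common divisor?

From gcd × lcm = pq: gcd = 8498334 / 499902 = 17.

17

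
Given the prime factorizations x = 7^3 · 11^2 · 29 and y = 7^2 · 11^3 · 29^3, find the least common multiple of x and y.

11134383337

max exponent per prime: 7^3 · 11^3 · 29^3 = 11134383337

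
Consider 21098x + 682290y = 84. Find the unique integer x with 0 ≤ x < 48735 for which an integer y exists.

Euclid: 682290 = 32·21098 + 7154; 21098 = 2·7154 + 6790; 7154 = 1·6790 + 364; 6790 = 18·364 + 238; 364 = 1·238 + 126; 238 = 1·126 + 112; 126 = 1·112 + 14; 112 = 8·14 + 0 → gcd = 14; 84 = 14·6.
Back-substitution yields 21098·(-5627) + 682290·(174) = 14, so one solution is x = -5627·6 = -33762, y = 174·6 = 1044.
Solutions in x differ by 682290/14 = 48735; the one in [0, 48735) is -33762 mod 48735 = 14973.

14973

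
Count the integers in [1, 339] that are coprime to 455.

215

455 = 5·7·13. Inclusion–exclusion on these primes:
339 − ⌊339/5⌋ − ⌊339/7⌋ − ⌊339/13⌋ + ⌊339/35⌋ + ⌊339/65⌋ + ⌊339/91⌋ − ⌊339/455⌋ = 215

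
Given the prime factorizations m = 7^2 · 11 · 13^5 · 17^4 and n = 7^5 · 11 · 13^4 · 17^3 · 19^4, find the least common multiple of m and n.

747153329452035106601

max exponent per prime: 7^5 · 11 · 13^5 · 17^4 · 19^4 = 747153329452035106601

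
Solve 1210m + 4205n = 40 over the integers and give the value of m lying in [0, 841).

gcd(1210, 4205) = 5 (Euclid: 4205 = 3·1210 + 575; 1210 = 2·575 + 60; 575 = 9·60 + 35; 60 = 1·35 + 25; 35 = 1·25 + 10; 25 = 2·10 + 5; 10 = 2·5 + 0), and 5 | 40.
Extended Euclid: 1210·(351) + 4205·(-101) = 5. Scale by 8: m₀ = 2808.
General solution m = m₀ + 841t; reducing mod 841 gives m = 285 (and n = -82).

285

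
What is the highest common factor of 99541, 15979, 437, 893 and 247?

19

99541 = 13² · 19 · 31; 15979 = 19 · 29²; 437 = 19 · 23; 893 = 19 · 47; 247 = 13 · 19
gcd takes min exponent of each prime: 19 = 19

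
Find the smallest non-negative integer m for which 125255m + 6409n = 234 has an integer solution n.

276

Euclid: 125255 = 19·6409 + 3484; 6409 = 1·3484 + 2925; 3484 = 1·2925 + 559; 2925 = 5·559 + 130; 559 = 4·130 + 39; 130 = 3·39 + 13; 39 = 3·13 + 0 → gcd = 13; 234 = 13·18.
Back-substitution yields 125255·(-149) + 6409·(2912) = 13, so one solution is m = -149·18 = -2682, n = 2912·18 = 52416.
Solutions in m differ by 6409/13 = 493; the one in [0, 493) is -2682 mod 493 = 276.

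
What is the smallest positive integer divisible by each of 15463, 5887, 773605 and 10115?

415344842913805

lcm(15463, 5887) = 15463·5887/gcd = 91030681/7 = 13004383
lcm(13004383, 773605) = 13004383·773605/gcd = 10060255710715/7 = 1437179387245
lcm(1437179387245, 10115) = 1437179387245·10115/gcd = 14537069501983175/35 = 415344842913805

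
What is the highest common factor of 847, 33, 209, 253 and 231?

gcd(847, 33): 847 = 25·33 + 22; 33 = 1·22 + 11; 22 = 2·11 + 0 → 11
gcd(11, 209): 209 = 19·11 + 0 → 11
gcd(11, 253): 253 = 23·11 + 0 → 11
gcd(11, 231): 231 = 21·11 + 0 → 11

11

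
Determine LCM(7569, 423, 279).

11028033

7569 = 3² · 29²; 423 = 3² · 47; 279 = 3² · 31
lcm takes max exponent of each prime: 3² · 29² · 31 · 47 = 11028033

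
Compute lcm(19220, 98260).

94427860

19220 = 2² · 5 · 31²; 98260 = 2² · 5 · 17³
max exponents: 2² · 5 · 17³ · 31² = 94427860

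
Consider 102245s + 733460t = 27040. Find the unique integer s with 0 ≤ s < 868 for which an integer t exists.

72

gcd(102245, 733460) = 845 (Euclid: 733460 = 7·102245 + 17745; 102245 = 5·17745 + 13520; 17745 = 1·13520 + 4225; 13520 = 3·4225 + 845; 4225 = 5·845 + 0), and 845 | 27040.
Extended Euclid: 102245·(165) + 733460·(-23) = 845. Scale by 32: s₀ = 5280.
General solution s = s₀ + 868k; reducing mod 868 gives s = 72 (and t = -10).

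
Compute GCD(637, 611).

13

Euclid: 637 = 1·611 + 26; 611 = 23·26 + 13; 26 = 2·13 + 0. Last nonzero remainder: 13.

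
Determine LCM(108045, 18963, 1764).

18583740

108045 = 3² · 5 · 7⁴; 18963 = 3² · 7² · 43; 1764 = 2² · 3² · 7²
lcm takes max exponent of each prime: 2² · 3² · 5 · 7⁴ · 43 = 18583740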